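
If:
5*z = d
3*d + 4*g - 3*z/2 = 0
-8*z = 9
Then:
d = -45/8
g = 243/64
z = -9/8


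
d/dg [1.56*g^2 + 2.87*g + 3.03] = 3.12*g + 2.87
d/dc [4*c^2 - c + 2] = 8*c - 1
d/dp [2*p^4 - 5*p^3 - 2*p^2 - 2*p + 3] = 8*p^3 - 15*p^2 - 4*p - 2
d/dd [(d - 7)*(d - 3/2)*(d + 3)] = 3*d^2 - 11*d - 15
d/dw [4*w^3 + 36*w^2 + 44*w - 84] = 12*w^2 + 72*w + 44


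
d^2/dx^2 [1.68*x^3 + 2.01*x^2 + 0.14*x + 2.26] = 10.08*x + 4.02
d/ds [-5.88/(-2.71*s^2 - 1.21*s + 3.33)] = (-31.8696*s - 7.1148)/(2.71*s^2 + 1.21*s - 3.33)^2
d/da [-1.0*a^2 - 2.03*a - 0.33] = -2.0*a - 2.03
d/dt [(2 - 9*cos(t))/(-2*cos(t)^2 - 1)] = (-8*cos(t) + 9*cos(2*t))*sin(t)/(2*sin(t)^2 - 3)^2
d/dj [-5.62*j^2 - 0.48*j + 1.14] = -11.24*j - 0.48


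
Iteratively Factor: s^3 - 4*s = (s - 2)*(s^2 + 2*s) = s*(s - 2)*(s + 2)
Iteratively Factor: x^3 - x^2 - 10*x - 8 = (x + 2)*(x^2 - 3*x - 4) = (x + 1)*(x + 2)*(x - 4)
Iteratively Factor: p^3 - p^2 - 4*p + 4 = (p - 1)*(p^2 - 4) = (p - 1)*(p + 2)*(p - 2)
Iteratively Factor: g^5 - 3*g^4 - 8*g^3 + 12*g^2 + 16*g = (g)*(g^4 - 3*g^3 - 8*g^2 + 12*g + 16) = g*(g - 4)*(g^3 + g^2 - 4*g - 4) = g*(g - 4)*(g + 2)*(g^2 - g - 2) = g*(g - 4)*(g + 1)*(g + 2)*(g - 2)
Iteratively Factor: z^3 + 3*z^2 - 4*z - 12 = (z - 2)*(z^2 + 5*z + 6) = (z - 2)*(z + 3)*(z + 2)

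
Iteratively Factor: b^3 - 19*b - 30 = (b + 3)*(b^2 - 3*b - 10) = (b + 2)*(b + 3)*(b - 5)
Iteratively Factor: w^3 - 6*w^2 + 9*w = (w)*(w^2 - 6*w + 9) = w*(w - 3)*(w - 3)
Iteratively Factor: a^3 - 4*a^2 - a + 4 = (a - 4)*(a^2 - 1) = (a - 4)*(a + 1)*(a - 1)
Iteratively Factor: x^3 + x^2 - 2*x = (x + 2)*(x^2 - x) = (x - 1)*(x + 2)*(x)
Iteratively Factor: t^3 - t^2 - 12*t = (t + 3)*(t^2 - 4*t) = t*(t + 3)*(t - 4)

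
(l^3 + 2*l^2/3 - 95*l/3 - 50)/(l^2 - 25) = (l^2 - 13*l/3 - 10)/(l - 5)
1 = 1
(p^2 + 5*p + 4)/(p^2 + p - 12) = (p + 1)/(p - 3)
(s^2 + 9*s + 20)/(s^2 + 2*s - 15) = (s + 4)/(s - 3)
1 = 1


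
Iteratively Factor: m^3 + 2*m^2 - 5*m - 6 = (m + 3)*(m^2 - m - 2) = (m + 1)*(m + 3)*(m - 2)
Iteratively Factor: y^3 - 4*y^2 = (y)*(y^2 - 4*y) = y*(y - 4)*(y)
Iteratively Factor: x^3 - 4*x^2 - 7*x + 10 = (x - 1)*(x^2 - 3*x - 10) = (x - 1)*(x + 2)*(x - 5)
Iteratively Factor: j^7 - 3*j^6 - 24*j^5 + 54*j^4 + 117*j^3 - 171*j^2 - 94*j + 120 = (j + 4)*(j^6 - 7*j^5 + 4*j^4 + 38*j^3 - 35*j^2 - 31*j + 30) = (j + 1)*(j + 4)*(j^5 - 8*j^4 + 12*j^3 + 26*j^2 - 61*j + 30) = (j - 1)*(j + 1)*(j + 4)*(j^4 - 7*j^3 + 5*j^2 + 31*j - 30) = (j - 3)*(j - 1)*(j + 1)*(j + 4)*(j^3 - 4*j^2 - 7*j + 10) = (j - 5)*(j - 3)*(j - 1)*(j + 1)*(j + 4)*(j^2 + j - 2) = (j - 5)*(j - 3)*(j - 1)^2*(j + 1)*(j + 4)*(j + 2)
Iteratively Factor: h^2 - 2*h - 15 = (h - 5)*(h + 3)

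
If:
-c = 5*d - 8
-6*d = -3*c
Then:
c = 16/7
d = 8/7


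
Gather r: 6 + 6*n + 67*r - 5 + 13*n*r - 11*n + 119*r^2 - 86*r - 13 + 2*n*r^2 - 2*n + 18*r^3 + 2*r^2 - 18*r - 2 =-7*n + 18*r^3 + r^2*(2*n + 121) + r*(13*n - 37) - 14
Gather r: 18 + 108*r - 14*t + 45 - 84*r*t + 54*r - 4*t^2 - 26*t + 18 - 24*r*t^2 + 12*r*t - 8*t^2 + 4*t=r*(-24*t^2 - 72*t + 162) - 12*t^2 - 36*t + 81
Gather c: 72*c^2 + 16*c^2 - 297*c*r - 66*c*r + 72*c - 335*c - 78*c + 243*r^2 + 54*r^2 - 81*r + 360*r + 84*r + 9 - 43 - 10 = 88*c^2 + c*(-363*r - 341) + 297*r^2 + 363*r - 44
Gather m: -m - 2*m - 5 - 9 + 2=-3*m - 12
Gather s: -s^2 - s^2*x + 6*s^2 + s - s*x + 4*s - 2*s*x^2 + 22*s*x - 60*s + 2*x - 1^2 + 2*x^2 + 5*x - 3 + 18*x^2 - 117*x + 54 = s^2*(5 - x) + s*(-2*x^2 + 21*x - 55) + 20*x^2 - 110*x + 50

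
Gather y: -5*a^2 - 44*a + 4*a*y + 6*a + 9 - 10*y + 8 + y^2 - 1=-5*a^2 - 38*a + y^2 + y*(4*a - 10) + 16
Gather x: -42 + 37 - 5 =-10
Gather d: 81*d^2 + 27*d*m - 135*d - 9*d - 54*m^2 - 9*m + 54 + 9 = 81*d^2 + d*(27*m - 144) - 54*m^2 - 9*m + 63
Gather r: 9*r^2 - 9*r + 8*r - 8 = 9*r^2 - r - 8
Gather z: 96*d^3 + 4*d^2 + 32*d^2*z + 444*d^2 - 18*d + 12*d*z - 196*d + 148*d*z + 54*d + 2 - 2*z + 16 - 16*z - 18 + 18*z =96*d^3 + 448*d^2 - 160*d + z*(32*d^2 + 160*d)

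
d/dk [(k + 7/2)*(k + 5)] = 2*k + 17/2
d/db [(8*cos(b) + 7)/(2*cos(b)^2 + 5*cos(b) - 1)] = (16*cos(b)^2 + 28*cos(b) + 43)*sin(b)/(5*cos(b) + cos(2*b))^2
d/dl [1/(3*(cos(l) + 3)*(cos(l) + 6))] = (2*cos(l) + 9)*sin(l)/(3*(cos(l) + 3)^2*(cos(l) + 6)^2)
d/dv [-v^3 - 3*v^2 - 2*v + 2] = -3*v^2 - 6*v - 2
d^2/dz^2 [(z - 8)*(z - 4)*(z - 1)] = 6*z - 26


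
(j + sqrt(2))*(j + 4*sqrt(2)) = j^2 + 5*sqrt(2)*j + 8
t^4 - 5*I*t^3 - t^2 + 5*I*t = t*(t - 1)*(t + 1)*(t - 5*I)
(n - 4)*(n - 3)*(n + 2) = n^3 - 5*n^2 - 2*n + 24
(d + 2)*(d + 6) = d^2 + 8*d + 12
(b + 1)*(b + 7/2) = b^2 + 9*b/2 + 7/2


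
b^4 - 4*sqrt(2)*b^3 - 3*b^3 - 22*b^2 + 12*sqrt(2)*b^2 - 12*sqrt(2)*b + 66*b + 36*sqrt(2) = (b - 3)*(b - 6*sqrt(2))*(b + sqrt(2))^2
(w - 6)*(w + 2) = w^2 - 4*w - 12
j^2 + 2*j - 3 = (j - 1)*(j + 3)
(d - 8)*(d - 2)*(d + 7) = d^3 - 3*d^2 - 54*d + 112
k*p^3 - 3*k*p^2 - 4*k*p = p*(p - 4)*(k*p + k)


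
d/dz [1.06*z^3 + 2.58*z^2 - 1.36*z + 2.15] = 3.18*z^2 + 5.16*z - 1.36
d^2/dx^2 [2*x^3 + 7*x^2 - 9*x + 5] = 12*x + 14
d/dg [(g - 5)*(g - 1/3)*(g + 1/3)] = 3*g^2 - 10*g - 1/9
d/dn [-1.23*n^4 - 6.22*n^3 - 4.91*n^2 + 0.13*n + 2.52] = -4.92*n^3 - 18.66*n^2 - 9.82*n + 0.13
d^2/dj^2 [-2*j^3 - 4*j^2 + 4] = -12*j - 8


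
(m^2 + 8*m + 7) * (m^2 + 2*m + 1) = m^4 + 10*m^3 + 24*m^2 + 22*m + 7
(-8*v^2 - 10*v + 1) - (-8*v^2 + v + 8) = -11*v - 7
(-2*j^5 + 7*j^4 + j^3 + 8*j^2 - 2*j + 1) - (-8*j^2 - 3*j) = -2*j^5 + 7*j^4 + j^3 + 16*j^2 + j + 1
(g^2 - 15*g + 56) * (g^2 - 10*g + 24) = g^4 - 25*g^3 + 230*g^2 - 920*g + 1344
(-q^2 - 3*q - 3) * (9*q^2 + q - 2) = -9*q^4 - 28*q^3 - 28*q^2 + 3*q + 6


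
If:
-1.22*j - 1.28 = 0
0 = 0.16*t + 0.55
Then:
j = -1.05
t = -3.44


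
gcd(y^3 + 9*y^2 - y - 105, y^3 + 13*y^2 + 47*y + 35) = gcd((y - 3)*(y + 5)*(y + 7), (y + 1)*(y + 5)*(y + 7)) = y^2 + 12*y + 35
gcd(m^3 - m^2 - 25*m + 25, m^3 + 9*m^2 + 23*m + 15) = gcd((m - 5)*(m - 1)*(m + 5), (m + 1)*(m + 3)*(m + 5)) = m + 5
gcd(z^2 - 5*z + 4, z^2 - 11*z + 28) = z - 4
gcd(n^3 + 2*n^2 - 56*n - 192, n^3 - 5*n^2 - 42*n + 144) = n^2 - 2*n - 48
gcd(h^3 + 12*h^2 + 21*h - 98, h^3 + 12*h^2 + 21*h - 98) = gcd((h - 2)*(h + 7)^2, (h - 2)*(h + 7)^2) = h^3 + 12*h^2 + 21*h - 98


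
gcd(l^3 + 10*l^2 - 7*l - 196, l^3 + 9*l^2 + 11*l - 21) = l + 7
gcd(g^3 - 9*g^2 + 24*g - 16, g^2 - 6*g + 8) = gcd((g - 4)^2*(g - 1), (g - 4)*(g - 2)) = g - 4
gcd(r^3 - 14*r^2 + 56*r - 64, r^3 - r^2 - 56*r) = r - 8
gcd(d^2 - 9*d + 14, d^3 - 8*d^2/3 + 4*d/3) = d - 2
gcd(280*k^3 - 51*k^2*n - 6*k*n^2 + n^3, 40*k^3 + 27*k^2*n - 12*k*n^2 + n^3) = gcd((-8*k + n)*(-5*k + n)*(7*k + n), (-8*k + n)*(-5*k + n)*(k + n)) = 40*k^2 - 13*k*n + n^2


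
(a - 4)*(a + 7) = a^2 + 3*a - 28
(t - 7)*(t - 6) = t^2 - 13*t + 42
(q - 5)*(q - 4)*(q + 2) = q^3 - 7*q^2 + 2*q + 40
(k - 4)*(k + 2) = k^2 - 2*k - 8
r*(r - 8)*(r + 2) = r^3 - 6*r^2 - 16*r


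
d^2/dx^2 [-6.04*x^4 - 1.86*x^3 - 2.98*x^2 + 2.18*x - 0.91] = -72.48*x^2 - 11.16*x - 5.96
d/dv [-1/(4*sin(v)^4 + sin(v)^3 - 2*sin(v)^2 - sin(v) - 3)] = (16*sin(v)^3 + 3*sin(v)^2 - 4*sin(v) - 1)*cos(v)/(-4*sin(v)^4 - sin(v)^3 + 2*sin(v)^2 + sin(v) + 3)^2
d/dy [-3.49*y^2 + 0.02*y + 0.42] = 0.02 - 6.98*y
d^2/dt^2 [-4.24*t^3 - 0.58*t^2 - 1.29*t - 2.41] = -25.44*t - 1.16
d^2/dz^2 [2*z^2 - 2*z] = 4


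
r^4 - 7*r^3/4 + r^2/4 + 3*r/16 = r*(r - 3/2)*(r - 1/2)*(r + 1/4)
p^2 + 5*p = p*(p + 5)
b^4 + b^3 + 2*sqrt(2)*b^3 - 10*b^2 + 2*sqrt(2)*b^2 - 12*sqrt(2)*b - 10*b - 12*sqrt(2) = (b - 2*sqrt(2))*(b + 3*sqrt(2))*(sqrt(2)*b/2 + 1)*(sqrt(2)*b + sqrt(2))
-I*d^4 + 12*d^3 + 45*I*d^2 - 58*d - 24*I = (d + I)*(d + 4*I)*(d + 6*I)*(-I*d + 1)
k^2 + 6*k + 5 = (k + 1)*(k + 5)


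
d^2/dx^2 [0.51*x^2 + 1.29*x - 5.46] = 1.02000000000000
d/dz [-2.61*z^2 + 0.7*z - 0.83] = 0.7 - 5.22*z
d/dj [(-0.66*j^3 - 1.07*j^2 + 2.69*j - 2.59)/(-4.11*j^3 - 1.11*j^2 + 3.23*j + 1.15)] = (-1.77635683940025e-15*j^5 - 3.6651*j^4 + 17.8482*j^3 - 34.6819*j^2 - 8.2108*j + 11.4592)/(16.8921*j^6 + 9.1242*j^5 - 25.3185*j^4 - 16.6236*j^3 + 7.8799*j^2 + 7.429*j + 1.3225)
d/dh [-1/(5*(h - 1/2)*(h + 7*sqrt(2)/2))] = 8*(4*h - 1 + 7*sqrt(2))/(5*(2*h - 1)^2*(2*h + 7*sqrt(2))^2)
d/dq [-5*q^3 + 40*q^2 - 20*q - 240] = -15*q^2 + 80*q - 20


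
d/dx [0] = 0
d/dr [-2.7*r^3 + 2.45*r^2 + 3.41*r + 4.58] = -8.1*r^2 + 4.9*r + 3.41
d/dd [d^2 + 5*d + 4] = 2*d + 5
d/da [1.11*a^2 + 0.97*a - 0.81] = 2.22*a + 0.97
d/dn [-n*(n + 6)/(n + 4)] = (-n^2 - 8*n - 24)/(n^2 + 8*n + 16)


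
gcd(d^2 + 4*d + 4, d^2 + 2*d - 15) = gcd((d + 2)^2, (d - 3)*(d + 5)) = 1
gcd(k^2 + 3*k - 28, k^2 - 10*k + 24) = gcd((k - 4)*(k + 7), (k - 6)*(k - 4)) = k - 4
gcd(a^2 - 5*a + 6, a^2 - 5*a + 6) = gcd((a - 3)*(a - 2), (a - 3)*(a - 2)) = a^2 - 5*a + 6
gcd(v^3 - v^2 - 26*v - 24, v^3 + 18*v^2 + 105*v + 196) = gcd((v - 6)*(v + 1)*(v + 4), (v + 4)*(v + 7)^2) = v + 4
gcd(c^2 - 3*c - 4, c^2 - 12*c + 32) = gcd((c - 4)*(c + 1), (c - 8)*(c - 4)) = c - 4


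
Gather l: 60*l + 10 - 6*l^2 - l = -6*l^2 + 59*l + 10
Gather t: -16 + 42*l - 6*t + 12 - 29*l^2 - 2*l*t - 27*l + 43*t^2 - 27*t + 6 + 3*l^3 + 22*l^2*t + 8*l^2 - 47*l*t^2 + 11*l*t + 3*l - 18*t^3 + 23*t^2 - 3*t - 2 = 3*l^3 - 21*l^2 + 18*l - 18*t^3 + t^2*(66 - 47*l) + t*(22*l^2 + 9*l - 36)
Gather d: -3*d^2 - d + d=-3*d^2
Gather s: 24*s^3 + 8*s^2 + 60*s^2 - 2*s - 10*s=24*s^3 + 68*s^2 - 12*s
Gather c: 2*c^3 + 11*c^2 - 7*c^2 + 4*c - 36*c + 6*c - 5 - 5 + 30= 2*c^3 + 4*c^2 - 26*c + 20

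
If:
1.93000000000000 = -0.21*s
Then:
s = -9.19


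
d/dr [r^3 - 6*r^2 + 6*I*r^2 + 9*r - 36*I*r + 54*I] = 3*r^2 + 12*r*(-1 + I) + 9 - 36*I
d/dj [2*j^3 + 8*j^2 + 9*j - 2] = 6*j^2 + 16*j + 9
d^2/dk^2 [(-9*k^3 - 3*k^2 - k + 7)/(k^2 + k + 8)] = 2*(65*k^3 - 123*k^2 - 1683*k - 233)/(k^6 + 3*k^5 + 27*k^4 + 49*k^3 + 216*k^2 + 192*k + 512)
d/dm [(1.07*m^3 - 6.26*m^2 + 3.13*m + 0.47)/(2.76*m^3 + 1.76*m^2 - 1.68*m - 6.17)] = (-1.77635683940025e-15*m^5 + 19.1608*m^4 - 20.8728*m^3 - 18.6893*m^2 + 75.594*m - 18.5225)/(7.6176*m^6 + 9.7152*m^5 - 6.176*m^4 - 39.972*m^3 - 18.896*m^2 + 20.7312*m + 38.0689)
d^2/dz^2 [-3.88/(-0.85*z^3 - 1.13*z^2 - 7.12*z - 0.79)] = (-(19.788*z + 8.7688)*(0.85*z^3 + 1.13*z^2 + 7.12*z + 0.79) + 3.88*(2.55*z^2 + 2.26*z + 7.12)*(5.1*z^2 + 4.52*z + 14.24))/(0.85*z^3 + 1.13*z^2 + 7.12*z + 0.79)^3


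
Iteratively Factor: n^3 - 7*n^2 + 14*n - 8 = (n - 4)*(n^2 - 3*n + 2) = (n - 4)*(n - 2)*(n - 1)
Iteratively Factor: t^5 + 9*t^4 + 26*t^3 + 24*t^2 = (t)*(t^4 + 9*t^3 + 26*t^2 + 24*t) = t*(t + 4)*(t^3 + 5*t^2 + 6*t) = t*(t + 3)*(t + 4)*(t^2 + 2*t) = t^2*(t + 3)*(t + 4)*(t + 2)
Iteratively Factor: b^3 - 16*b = (b + 4)*(b^2 - 4*b) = (b - 4)*(b + 4)*(b)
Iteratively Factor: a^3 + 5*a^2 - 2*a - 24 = (a + 3)*(a^2 + 2*a - 8) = (a - 2)*(a + 3)*(a + 4)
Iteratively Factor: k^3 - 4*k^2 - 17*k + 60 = (k - 5)*(k^2 + k - 12) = (k - 5)*(k - 3)*(k + 4)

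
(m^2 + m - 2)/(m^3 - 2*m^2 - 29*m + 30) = (m + 2)/(m^2 - m - 30)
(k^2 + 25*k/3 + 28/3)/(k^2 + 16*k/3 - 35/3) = (3*k + 4)/(3*k - 5)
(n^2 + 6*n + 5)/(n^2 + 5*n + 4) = (n + 5)/(n + 4)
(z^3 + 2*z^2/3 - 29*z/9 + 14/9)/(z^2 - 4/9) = (3*z^2 + 4*z - 7)/(3*z + 2)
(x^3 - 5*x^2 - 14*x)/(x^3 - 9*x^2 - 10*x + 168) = x*(x + 2)/(x^2 - 2*x - 24)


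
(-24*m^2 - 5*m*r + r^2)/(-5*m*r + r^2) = (24*m^2 + 5*m*r - r^2)/(r*(5*m - r))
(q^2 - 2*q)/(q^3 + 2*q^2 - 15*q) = (q - 2)/(q^2 + 2*q - 15)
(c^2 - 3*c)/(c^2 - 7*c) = (c - 3)/(c - 7)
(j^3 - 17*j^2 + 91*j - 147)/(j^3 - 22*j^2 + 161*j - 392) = (j - 3)/(j - 8)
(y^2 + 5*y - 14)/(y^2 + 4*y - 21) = (y - 2)/(y - 3)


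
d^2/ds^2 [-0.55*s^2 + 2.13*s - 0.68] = -1.10000000000000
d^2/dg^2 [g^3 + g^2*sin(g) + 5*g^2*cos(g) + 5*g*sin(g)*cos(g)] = -g^2*sin(g) - 5*g^2*cos(g) - 20*g*sin(g) - 10*g*sin(2*g) + 4*g*cos(g) + 6*g + 2*sin(g) + 10*cos(g) + 10*cos(2*g)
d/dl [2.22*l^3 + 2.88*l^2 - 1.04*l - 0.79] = 6.66*l^2 + 5.76*l - 1.04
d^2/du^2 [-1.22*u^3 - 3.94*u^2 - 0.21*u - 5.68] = -7.32*u - 7.88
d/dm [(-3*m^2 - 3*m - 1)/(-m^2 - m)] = (-2*m - 1)/(m^2*(m^2 + 2*m + 1))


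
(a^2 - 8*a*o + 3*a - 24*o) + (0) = a^2 - 8*a*o + 3*a - 24*o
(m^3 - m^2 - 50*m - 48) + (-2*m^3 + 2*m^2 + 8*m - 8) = -m^3 + m^2 - 42*m - 56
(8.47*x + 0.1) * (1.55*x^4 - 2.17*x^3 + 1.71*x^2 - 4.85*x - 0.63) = 13.1285*x^5 - 18.2249*x^4 + 14.2667*x^3 - 40.9085*x^2 - 5.8211*x - 0.063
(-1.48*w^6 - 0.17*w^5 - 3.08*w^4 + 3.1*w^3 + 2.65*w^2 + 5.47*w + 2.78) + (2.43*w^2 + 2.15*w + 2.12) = -1.48*w^6 - 0.17*w^5 - 3.08*w^4 + 3.1*w^3 + 5.08*w^2 + 7.62*w + 4.9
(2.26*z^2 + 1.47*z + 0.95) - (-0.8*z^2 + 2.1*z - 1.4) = 3.06*z^2 - 0.63*z + 2.35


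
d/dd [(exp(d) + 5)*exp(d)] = (2*exp(d) + 5)*exp(d)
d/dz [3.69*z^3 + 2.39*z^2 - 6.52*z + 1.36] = 11.07*z^2 + 4.78*z - 6.52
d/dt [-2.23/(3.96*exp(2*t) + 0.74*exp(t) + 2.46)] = (17.6616*exp(t) + 1.6502)*exp(t)/(3.96*exp(2*t) + 0.74*exp(t) + 2.46)^2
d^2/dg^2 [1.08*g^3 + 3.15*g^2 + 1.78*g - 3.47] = 6.48*g + 6.3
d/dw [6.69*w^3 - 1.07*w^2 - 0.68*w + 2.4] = 20.07*w^2 - 2.14*w - 0.68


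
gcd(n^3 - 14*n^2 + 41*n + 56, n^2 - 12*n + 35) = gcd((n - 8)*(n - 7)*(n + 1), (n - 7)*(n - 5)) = n - 7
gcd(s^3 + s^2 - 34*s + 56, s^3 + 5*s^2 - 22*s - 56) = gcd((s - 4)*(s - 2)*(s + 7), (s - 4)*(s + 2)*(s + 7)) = s^2 + 3*s - 28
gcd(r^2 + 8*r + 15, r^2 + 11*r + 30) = r + 5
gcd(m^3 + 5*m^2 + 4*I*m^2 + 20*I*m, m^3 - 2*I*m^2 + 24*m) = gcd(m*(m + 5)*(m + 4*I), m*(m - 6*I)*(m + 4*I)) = m^2 + 4*I*m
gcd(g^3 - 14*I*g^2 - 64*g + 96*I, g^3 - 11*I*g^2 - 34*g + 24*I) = g^2 - 10*I*g - 24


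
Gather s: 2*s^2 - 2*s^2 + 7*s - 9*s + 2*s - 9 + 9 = 0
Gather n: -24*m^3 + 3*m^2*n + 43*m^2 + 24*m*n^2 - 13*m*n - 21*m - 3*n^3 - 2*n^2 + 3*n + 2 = -24*m^3 + 43*m^2 - 21*m - 3*n^3 + n^2*(24*m - 2) + n*(3*m^2 - 13*m + 3) + 2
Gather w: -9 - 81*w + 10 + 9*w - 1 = -72*w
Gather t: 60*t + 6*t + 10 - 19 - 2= 66*t - 11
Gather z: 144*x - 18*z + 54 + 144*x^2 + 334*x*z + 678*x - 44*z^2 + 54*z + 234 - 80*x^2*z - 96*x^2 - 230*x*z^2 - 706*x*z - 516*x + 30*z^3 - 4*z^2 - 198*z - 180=48*x^2 + 306*x + 30*z^3 + z^2*(-230*x - 48) + z*(-80*x^2 - 372*x - 162) + 108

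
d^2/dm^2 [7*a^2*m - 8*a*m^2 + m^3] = -16*a + 6*m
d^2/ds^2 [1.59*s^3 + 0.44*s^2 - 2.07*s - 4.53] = 9.54*s + 0.88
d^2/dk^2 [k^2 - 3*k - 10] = 2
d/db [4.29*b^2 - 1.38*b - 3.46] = 8.58*b - 1.38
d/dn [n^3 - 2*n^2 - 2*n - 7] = 3*n^2 - 4*n - 2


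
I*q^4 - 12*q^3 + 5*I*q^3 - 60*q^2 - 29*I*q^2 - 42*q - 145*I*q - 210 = (q + 5)*(q + 6*I)*(q + 7*I)*(I*q + 1)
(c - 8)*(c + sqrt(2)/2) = c^2 - 8*c + sqrt(2)*c/2 - 4*sqrt(2)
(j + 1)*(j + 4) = j^2 + 5*j + 4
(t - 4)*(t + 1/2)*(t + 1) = t^3 - 5*t^2/2 - 11*t/2 - 2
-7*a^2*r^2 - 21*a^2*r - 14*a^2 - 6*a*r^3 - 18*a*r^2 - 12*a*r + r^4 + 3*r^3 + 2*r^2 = (-7*a + r)*(a + r)*(r + 1)*(r + 2)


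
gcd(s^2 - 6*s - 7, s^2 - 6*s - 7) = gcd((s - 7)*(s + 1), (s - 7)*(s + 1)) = s^2 - 6*s - 7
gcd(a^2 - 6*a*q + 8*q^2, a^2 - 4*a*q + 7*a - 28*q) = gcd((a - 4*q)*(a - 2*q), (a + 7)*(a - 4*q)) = -a + 4*q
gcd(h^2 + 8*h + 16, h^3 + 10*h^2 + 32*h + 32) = h^2 + 8*h + 16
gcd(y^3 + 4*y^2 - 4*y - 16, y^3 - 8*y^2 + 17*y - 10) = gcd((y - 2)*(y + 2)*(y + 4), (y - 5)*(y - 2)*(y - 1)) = y - 2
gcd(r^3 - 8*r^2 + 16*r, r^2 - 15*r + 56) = 1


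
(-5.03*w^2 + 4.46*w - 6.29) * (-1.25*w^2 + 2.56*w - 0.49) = 6.2875*w^4 - 18.4518*w^3 + 21.7448*w^2 - 18.2878*w + 3.0821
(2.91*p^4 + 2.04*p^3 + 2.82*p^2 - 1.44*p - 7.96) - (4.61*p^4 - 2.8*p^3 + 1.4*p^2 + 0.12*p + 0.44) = -1.7*p^4 + 4.84*p^3 + 1.42*p^2 - 1.56*p - 8.4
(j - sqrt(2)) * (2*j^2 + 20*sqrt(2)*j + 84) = 2*j^3 + 18*sqrt(2)*j^2 + 44*j - 84*sqrt(2)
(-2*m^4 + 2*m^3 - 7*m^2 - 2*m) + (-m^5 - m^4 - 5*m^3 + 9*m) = -m^5 - 3*m^4 - 3*m^3 - 7*m^2 + 7*m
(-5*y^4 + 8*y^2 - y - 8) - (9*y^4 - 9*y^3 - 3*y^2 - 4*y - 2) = -14*y^4 + 9*y^3 + 11*y^2 + 3*y - 6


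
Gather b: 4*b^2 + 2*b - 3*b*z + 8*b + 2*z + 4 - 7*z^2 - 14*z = 4*b^2 + b*(10 - 3*z) - 7*z^2 - 12*z + 4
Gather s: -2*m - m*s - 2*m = -m*s - 4*m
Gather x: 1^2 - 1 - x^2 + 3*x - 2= -x^2 + 3*x - 2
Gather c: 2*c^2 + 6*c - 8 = 2*c^2 + 6*c - 8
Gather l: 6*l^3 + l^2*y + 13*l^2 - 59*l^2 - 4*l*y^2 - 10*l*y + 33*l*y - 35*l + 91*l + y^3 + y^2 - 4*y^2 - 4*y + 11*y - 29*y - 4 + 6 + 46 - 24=6*l^3 + l^2*(y - 46) + l*(-4*y^2 + 23*y + 56) + y^3 - 3*y^2 - 22*y + 24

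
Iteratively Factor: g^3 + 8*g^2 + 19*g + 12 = (g + 1)*(g^2 + 7*g + 12) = (g + 1)*(g + 3)*(g + 4)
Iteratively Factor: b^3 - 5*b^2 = (b - 5)*(b^2) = b*(b - 5)*(b)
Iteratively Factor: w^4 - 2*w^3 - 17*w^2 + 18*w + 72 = (w - 4)*(w^3 + 2*w^2 - 9*w - 18) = (w - 4)*(w + 3)*(w^2 - w - 6) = (w - 4)*(w + 2)*(w + 3)*(w - 3)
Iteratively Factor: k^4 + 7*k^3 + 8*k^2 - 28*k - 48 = (k + 2)*(k^3 + 5*k^2 - 2*k - 24) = (k - 2)*(k + 2)*(k^2 + 7*k + 12) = (k - 2)*(k + 2)*(k + 3)*(k + 4)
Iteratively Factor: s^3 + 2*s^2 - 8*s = (s + 4)*(s^2 - 2*s) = (s - 2)*(s + 4)*(s)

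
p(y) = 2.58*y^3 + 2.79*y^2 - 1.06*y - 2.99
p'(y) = 7.74*y^2 + 5.58*y - 1.06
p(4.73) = 327.44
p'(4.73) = 198.50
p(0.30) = -2.99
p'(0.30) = 1.31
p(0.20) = -3.07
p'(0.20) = 0.37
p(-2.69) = -30.17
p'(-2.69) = 39.94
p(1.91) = 23.14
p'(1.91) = 37.83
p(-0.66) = -1.82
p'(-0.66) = -1.37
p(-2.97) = -42.82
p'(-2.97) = 50.64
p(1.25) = 5.08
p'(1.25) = 18.01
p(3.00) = 88.60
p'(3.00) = 85.34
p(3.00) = 88.60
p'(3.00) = 85.34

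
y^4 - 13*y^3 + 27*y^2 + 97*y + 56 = (y - 8)*(y - 7)*(y + 1)^2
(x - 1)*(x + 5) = x^2 + 4*x - 5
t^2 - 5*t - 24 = (t - 8)*(t + 3)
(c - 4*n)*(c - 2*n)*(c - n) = c^3 - 7*c^2*n + 14*c*n^2 - 8*n^3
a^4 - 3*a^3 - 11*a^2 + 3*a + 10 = (a - 5)*(a - 1)*(a + 1)*(a + 2)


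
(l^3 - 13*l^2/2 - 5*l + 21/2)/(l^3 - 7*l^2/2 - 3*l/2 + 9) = (l^2 - 8*l + 7)/(l^2 - 5*l + 6)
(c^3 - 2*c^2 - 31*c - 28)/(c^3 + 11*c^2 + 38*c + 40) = (c^2 - 6*c - 7)/(c^2 + 7*c + 10)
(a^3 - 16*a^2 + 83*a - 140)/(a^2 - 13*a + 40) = (a^2 - 11*a + 28)/(a - 8)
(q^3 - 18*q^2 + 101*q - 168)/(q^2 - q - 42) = (q^2 - 11*q + 24)/(q + 6)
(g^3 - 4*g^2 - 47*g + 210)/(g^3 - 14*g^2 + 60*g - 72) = (g^2 + 2*g - 35)/(g^2 - 8*g + 12)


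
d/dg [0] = 0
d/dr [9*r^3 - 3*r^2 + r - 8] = 27*r^2 - 6*r + 1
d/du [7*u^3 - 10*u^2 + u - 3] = 21*u^2 - 20*u + 1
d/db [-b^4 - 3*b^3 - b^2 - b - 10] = -4*b^3 - 9*b^2 - 2*b - 1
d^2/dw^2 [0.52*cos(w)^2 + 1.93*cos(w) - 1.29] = -1.93*cos(w) - 1.04*cos(2*w)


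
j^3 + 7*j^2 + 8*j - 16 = (j - 1)*(j + 4)^2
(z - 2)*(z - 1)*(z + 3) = z^3 - 7*z + 6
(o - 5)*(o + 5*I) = o^2 - 5*o + 5*I*o - 25*I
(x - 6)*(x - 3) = x^2 - 9*x + 18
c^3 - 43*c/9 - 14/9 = (c - 7/3)*(c + 1/3)*(c + 2)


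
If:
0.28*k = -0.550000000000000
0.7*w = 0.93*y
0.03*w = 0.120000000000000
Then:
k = -1.96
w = 4.00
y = 3.01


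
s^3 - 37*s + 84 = (s - 4)*(s - 3)*(s + 7)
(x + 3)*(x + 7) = x^2 + 10*x + 21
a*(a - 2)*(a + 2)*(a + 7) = a^4 + 7*a^3 - 4*a^2 - 28*a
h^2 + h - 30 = (h - 5)*(h + 6)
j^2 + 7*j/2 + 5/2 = (j + 1)*(j + 5/2)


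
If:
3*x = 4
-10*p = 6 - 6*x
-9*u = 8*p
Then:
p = 1/5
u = -8/45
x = 4/3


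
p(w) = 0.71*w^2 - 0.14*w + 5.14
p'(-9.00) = -12.92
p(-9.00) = 63.91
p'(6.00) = 8.38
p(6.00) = 29.86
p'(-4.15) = -6.03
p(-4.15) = 17.95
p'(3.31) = 4.56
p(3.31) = 12.46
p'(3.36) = 4.63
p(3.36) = 12.69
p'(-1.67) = -2.51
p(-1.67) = 7.35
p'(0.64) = 0.77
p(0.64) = 5.34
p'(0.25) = 0.22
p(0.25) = 5.15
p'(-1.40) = -2.13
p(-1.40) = 6.73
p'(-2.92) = -4.29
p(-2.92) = 11.60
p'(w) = 1.42*w - 0.14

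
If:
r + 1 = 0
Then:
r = -1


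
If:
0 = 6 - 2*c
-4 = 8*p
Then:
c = 3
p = -1/2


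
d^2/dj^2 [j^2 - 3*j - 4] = 2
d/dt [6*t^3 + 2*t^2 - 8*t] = 18*t^2 + 4*t - 8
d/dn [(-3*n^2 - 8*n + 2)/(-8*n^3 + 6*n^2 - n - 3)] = (-24*n^4 - 128*n^3 + 99*n^2 - 6*n + 26)/(64*n^6 - 96*n^5 + 52*n^4 + 36*n^3 - 35*n^2 + 6*n + 9)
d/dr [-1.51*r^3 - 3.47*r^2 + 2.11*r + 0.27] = -4.53*r^2 - 6.94*r + 2.11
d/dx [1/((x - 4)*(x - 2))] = 2*(3 - x)/(x^4 - 12*x^3 + 52*x^2 - 96*x + 64)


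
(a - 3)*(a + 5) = a^2 + 2*a - 15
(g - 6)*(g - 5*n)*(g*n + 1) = g^3*n - 5*g^2*n^2 - 6*g^2*n + g^2 + 30*g*n^2 - 5*g*n - 6*g + 30*n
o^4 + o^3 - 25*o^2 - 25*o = o*(o - 5)*(o + 1)*(o + 5)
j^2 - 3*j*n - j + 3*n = (j - 1)*(j - 3*n)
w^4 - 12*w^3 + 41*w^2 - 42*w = w*(w - 7)*(w - 3)*(w - 2)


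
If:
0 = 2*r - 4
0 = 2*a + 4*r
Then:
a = -4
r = 2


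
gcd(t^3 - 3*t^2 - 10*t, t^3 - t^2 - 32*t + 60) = t - 5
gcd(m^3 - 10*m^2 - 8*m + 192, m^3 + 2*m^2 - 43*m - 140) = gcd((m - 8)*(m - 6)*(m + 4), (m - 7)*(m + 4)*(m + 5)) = m + 4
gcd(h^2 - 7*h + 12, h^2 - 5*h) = 1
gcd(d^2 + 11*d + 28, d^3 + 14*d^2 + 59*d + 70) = d + 7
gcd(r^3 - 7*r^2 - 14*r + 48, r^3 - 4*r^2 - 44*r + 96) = r^2 - 10*r + 16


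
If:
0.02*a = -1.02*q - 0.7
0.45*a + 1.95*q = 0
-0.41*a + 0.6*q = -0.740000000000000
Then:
No Solution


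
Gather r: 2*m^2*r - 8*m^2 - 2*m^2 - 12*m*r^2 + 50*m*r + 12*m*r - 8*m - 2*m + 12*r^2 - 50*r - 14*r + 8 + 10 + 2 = -10*m^2 - 10*m + r^2*(12 - 12*m) + r*(2*m^2 + 62*m - 64) + 20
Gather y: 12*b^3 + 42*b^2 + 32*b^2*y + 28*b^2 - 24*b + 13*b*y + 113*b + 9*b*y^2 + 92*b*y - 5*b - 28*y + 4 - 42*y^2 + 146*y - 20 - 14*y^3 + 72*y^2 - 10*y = 12*b^3 + 70*b^2 + 84*b - 14*y^3 + y^2*(9*b + 30) + y*(32*b^2 + 105*b + 108) - 16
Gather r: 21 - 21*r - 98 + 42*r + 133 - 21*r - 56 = 0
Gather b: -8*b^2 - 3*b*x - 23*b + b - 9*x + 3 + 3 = -8*b^2 + b*(-3*x - 22) - 9*x + 6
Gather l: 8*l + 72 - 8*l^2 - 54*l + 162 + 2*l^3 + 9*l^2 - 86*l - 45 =2*l^3 + l^2 - 132*l + 189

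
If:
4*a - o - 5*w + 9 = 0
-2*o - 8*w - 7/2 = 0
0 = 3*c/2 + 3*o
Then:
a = w/4 - 43/16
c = 8*w + 7/2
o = -4*w - 7/4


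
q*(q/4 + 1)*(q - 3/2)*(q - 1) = q^4/4 + 3*q^3/8 - 17*q^2/8 + 3*q/2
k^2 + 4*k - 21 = (k - 3)*(k + 7)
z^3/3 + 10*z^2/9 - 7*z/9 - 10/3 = (z/3 + 1)*(z - 5/3)*(z + 2)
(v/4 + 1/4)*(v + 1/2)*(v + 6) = v^3/4 + 15*v^2/8 + 19*v/8 + 3/4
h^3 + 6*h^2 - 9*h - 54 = (h - 3)*(h + 3)*(h + 6)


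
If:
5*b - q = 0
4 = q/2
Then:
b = 8/5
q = 8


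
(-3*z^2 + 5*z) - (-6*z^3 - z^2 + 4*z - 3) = 6*z^3 - 2*z^2 + z + 3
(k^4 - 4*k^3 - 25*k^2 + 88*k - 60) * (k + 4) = k^5 - 41*k^3 - 12*k^2 + 292*k - 240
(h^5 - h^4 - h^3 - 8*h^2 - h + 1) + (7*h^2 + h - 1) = h^5 - h^4 - h^3 - h^2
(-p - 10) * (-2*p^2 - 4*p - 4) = 2*p^3 + 24*p^2 + 44*p + 40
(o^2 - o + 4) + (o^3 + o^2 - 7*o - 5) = o^3 + 2*o^2 - 8*o - 1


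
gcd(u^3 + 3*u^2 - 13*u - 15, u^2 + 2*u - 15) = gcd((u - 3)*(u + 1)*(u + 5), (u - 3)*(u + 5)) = u^2 + 2*u - 15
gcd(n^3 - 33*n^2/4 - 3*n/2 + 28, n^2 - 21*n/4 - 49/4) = n + 7/4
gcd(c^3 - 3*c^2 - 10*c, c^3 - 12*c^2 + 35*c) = c^2 - 5*c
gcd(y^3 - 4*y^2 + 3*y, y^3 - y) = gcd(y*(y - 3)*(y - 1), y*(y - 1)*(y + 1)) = y^2 - y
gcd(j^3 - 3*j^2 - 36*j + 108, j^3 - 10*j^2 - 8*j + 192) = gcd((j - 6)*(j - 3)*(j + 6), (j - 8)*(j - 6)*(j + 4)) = j - 6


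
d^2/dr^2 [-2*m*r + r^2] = 2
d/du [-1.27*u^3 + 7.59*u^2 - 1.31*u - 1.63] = -3.81*u^2 + 15.18*u - 1.31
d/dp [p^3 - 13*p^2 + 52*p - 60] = 3*p^2 - 26*p + 52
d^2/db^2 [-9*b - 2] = 0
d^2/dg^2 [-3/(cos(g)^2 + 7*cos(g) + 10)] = 3*(4*sin(g)^4 - 11*sin(g)^2 - 385*cos(g)/4 + 21*cos(3*g)/4 - 71)/((cos(g) + 2)^3*(cos(g) + 5)^3)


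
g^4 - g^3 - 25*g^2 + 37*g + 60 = (g - 4)*(g - 3)*(g + 1)*(g + 5)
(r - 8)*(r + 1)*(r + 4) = r^3 - 3*r^2 - 36*r - 32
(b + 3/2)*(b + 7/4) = b^2 + 13*b/4 + 21/8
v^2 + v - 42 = (v - 6)*(v + 7)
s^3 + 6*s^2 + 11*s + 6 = (s + 1)*(s + 2)*(s + 3)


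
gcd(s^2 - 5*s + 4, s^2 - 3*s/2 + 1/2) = s - 1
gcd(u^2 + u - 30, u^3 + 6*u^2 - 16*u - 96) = u + 6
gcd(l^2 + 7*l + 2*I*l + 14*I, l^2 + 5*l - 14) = l + 7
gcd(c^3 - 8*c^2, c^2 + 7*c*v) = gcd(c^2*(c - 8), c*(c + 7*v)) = c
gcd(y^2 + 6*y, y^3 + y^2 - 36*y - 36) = y + 6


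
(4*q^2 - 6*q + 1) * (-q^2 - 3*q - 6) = -4*q^4 - 6*q^3 - 7*q^2 + 33*q - 6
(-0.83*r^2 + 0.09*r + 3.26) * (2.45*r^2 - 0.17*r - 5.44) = -2.0335*r^4 + 0.3616*r^3 + 12.4869*r^2 - 1.0438*r - 17.7344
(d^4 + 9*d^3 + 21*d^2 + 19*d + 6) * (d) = d^5 + 9*d^4 + 21*d^3 + 19*d^2 + 6*d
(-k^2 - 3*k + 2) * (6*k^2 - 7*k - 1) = -6*k^4 - 11*k^3 + 34*k^2 - 11*k - 2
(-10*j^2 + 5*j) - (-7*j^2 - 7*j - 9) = -3*j^2 + 12*j + 9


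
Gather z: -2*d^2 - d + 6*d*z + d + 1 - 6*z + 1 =-2*d^2 + z*(6*d - 6) + 2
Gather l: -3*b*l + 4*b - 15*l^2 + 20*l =4*b - 15*l^2 + l*(20 - 3*b)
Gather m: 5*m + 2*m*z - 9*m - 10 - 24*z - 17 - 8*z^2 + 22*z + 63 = m*(2*z - 4) - 8*z^2 - 2*z + 36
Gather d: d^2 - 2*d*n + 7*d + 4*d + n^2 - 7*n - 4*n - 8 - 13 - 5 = d^2 + d*(11 - 2*n) + n^2 - 11*n - 26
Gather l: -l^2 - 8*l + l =-l^2 - 7*l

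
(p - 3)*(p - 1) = p^2 - 4*p + 3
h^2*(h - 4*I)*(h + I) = h^4 - 3*I*h^3 + 4*h^2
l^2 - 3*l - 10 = (l - 5)*(l + 2)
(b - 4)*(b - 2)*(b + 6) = b^3 - 28*b + 48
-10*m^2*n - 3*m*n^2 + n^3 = n*(-5*m + n)*(2*m + n)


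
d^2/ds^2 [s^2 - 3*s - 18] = 2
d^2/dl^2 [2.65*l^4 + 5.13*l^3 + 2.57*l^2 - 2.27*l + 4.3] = 31.8*l^2 + 30.78*l + 5.14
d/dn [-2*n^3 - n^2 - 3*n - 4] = -6*n^2 - 2*n - 3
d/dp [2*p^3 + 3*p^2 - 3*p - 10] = 6*p^2 + 6*p - 3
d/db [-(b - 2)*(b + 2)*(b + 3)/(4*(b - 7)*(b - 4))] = (-b^4 + 22*b^3 - 55*b^2 - 192*b + 244)/(4*(b^4 - 22*b^3 + 177*b^2 - 616*b + 784))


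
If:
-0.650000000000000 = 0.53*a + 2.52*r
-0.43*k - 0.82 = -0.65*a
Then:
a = -4.75471698113208*r - 1.22641509433962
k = -7.18736287845546*r - 3.76086002632734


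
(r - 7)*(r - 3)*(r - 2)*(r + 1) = r^4 - 11*r^3 + 29*r^2 - r - 42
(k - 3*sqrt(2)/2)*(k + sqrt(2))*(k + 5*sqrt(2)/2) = k^3 + 2*sqrt(2)*k^2 - 11*k/2 - 15*sqrt(2)/2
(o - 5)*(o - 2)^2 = o^3 - 9*o^2 + 24*o - 20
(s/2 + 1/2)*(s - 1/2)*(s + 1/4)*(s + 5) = s^4/2 + 23*s^3/8 + 27*s^2/16 - s - 5/16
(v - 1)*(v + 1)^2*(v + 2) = v^4 + 3*v^3 + v^2 - 3*v - 2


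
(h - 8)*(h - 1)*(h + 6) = h^3 - 3*h^2 - 46*h + 48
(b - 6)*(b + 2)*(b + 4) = b^3 - 28*b - 48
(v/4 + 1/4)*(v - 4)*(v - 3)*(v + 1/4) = v^4/4 - 23*v^3/16 + 7*v^2/8 + 53*v/16 + 3/4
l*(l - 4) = l^2 - 4*l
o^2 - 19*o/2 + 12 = (o - 8)*(o - 3/2)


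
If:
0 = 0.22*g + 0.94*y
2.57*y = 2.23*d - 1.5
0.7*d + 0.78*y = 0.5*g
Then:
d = 0.53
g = 0.54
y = -0.13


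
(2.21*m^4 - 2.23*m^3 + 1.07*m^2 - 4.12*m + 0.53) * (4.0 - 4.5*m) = -9.945*m^5 + 18.875*m^4 - 13.735*m^3 + 22.82*m^2 - 18.865*m + 2.12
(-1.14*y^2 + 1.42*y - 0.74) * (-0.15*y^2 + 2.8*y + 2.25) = 0.171*y^4 - 3.405*y^3 + 1.522*y^2 + 1.123*y - 1.665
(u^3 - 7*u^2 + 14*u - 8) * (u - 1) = u^4 - 8*u^3 + 21*u^2 - 22*u + 8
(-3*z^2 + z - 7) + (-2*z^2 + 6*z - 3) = -5*z^2 + 7*z - 10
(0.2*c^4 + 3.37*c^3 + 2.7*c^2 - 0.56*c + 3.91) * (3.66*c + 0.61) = 0.732*c^5 + 12.4562*c^4 + 11.9377*c^3 - 0.4026*c^2 + 13.969*c + 2.3851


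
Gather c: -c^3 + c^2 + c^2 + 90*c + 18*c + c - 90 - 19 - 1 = -c^3 + 2*c^2 + 109*c - 110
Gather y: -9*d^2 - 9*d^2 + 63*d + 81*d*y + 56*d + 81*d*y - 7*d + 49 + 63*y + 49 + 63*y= -18*d^2 + 112*d + y*(162*d + 126) + 98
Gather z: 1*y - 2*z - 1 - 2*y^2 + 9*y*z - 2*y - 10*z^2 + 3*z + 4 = -2*y^2 - y - 10*z^2 + z*(9*y + 1) + 3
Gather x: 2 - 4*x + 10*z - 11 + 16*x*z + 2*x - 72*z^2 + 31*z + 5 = x*(16*z - 2) - 72*z^2 + 41*z - 4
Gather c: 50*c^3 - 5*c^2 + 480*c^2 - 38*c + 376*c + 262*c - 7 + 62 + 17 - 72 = 50*c^3 + 475*c^2 + 600*c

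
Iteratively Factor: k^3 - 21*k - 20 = (k + 4)*(k^2 - 4*k - 5) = (k - 5)*(k + 4)*(k + 1)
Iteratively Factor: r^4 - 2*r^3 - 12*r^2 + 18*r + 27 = (r - 3)*(r^3 + r^2 - 9*r - 9) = (r - 3)*(r + 1)*(r^2 - 9) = (r - 3)^2*(r + 1)*(r + 3)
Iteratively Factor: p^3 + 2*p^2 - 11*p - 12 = (p + 4)*(p^2 - 2*p - 3) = (p + 1)*(p + 4)*(p - 3)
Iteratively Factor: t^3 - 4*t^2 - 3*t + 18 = (t - 3)*(t^2 - t - 6) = (t - 3)*(t + 2)*(t - 3)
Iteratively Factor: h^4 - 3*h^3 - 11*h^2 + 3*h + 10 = (h - 5)*(h^3 + 2*h^2 - h - 2) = (h - 5)*(h - 1)*(h^2 + 3*h + 2) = (h - 5)*(h - 1)*(h + 1)*(h + 2)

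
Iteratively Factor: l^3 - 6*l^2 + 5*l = (l - 5)*(l^2 - l) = l*(l - 5)*(l - 1)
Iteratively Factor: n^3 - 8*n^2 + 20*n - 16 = (n - 2)*(n^2 - 6*n + 8) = (n - 4)*(n - 2)*(n - 2)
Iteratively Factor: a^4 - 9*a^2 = (a - 3)*(a^3 + 3*a^2) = (a - 3)*(a + 3)*(a^2) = a*(a - 3)*(a + 3)*(a)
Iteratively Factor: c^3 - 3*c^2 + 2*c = (c)*(c^2 - 3*c + 2) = c*(c - 2)*(c - 1)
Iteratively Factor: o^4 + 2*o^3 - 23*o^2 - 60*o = (o - 5)*(o^3 + 7*o^2 + 12*o) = o*(o - 5)*(o^2 + 7*o + 12) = o*(o - 5)*(o + 4)*(o + 3)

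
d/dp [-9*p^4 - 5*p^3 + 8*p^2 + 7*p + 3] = -36*p^3 - 15*p^2 + 16*p + 7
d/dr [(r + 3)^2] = 2*r + 6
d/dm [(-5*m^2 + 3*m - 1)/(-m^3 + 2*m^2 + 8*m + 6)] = (-5*m^4 + 6*m^3 - 49*m^2 - 56*m + 26)/(m^6 - 4*m^5 - 12*m^4 + 20*m^3 + 88*m^2 + 96*m + 36)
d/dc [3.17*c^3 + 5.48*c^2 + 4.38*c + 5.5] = 9.51*c^2 + 10.96*c + 4.38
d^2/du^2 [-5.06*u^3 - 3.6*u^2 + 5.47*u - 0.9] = -30.36*u - 7.2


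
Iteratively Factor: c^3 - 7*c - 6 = (c + 2)*(c^2 - 2*c - 3) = (c + 1)*(c + 2)*(c - 3)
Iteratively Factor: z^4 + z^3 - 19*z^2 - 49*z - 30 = (z - 5)*(z^3 + 6*z^2 + 11*z + 6) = (z - 5)*(z + 2)*(z^2 + 4*z + 3) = (z - 5)*(z + 2)*(z + 3)*(z + 1)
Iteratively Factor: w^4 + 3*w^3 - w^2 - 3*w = (w + 3)*(w^3 - w) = w*(w + 3)*(w^2 - 1) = w*(w - 1)*(w + 3)*(w + 1)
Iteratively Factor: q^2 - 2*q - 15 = (q + 3)*(q - 5)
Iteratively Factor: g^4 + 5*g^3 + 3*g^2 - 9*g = (g + 3)*(g^3 + 2*g^2 - 3*g) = (g - 1)*(g + 3)*(g^2 + 3*g) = g*(g - 1)*(g + 3)*(g + 3)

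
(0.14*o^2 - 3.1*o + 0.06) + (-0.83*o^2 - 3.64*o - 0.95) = -0.69*o^2 - 6.74*o - 0.89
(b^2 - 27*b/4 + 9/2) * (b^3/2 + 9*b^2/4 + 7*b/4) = b^5/2 - 9*b^4/8 - 179*b^3/16 - 27*b^2/16 + 63*b/8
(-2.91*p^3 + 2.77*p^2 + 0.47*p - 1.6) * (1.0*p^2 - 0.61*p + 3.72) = -2.91*p^5 + 4.5451*p^4 - 12.0449*p^3 + 8.4177*p^2 + 2.7244*p - 5.952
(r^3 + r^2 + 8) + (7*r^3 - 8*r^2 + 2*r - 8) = 8*r^3 - 7*r^2 + 2*r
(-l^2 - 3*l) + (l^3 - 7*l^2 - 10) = l^3 - 8*l^2 - 3*l - 10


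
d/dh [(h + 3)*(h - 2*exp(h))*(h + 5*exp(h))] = 3*h^2*exp(h) + 3*h^2 - 20*h*exp(2*h) + 15*h*exp(h) + 6*h - 70*exp(2*h) + 9*exp(h)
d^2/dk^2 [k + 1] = 0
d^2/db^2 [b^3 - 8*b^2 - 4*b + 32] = 6*b - 16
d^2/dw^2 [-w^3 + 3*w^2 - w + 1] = 6 - 6*w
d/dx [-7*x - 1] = -7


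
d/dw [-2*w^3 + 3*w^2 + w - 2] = -6*w^2 + 6*w + 1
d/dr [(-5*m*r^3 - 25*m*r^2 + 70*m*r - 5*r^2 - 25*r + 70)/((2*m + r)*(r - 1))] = 5*((2*m + r)*(r - 1)*(-3*m*r^2 - 10*m*r + 14*m - 2*r - 5) + (2*m + r)*(m*r^3 + 5*m*r^2 - 14*m*r + r^2 + 5*r - 14) + (r - 1)*(m*r^3 + 5*m*r^2 - 14*m*r + r^2 + 5*r - 14))/((2*m + r)^2*(r - 1)^2)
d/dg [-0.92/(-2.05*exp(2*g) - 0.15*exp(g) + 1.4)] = (-3.772*exp(g) - 0.138)*exp(g)/(2.05*exp(2*g) + 0.15*exp(g) - 1.4)^2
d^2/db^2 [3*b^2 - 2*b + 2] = 6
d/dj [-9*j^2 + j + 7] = 1 - 18*j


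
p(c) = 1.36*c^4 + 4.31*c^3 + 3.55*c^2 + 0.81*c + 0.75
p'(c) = 5.44*c^3 + 12.93*c^2 + 7.1*c + 0.81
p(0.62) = 3.84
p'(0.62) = 11.48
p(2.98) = 256.00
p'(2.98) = 280.75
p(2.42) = 131.23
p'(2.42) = 170.81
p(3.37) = 384.16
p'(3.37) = 379.79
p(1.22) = 17.86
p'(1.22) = 38.60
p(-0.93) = 0.62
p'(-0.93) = 1.01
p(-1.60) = -0.20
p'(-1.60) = 0.27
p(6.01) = 2843.81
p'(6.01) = 1691.44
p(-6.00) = 955.29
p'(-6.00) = -751.35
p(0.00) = 0.75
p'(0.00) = 0.81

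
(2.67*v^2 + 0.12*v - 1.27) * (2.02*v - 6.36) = 5.3934*v^3 - 16.7388*v^2 - 3.3286*v + 8.0772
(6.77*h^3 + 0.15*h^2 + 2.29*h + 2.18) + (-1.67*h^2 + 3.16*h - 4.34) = 6.77*h^3 - 1.52*h^2 + 5.45*h - 2.16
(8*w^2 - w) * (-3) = -24*w^2 + 3*w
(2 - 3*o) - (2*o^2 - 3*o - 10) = 12 - 2*o^2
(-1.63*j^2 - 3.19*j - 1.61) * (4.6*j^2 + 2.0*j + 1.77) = -7.498*j^4 - 17.934*j^3 - 16.6711*j^2 - 8.8663*j - 2.8497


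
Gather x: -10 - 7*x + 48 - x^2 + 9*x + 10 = -x^2 + 2*x + 48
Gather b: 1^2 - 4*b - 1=-4*b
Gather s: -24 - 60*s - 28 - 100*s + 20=-160*s - 32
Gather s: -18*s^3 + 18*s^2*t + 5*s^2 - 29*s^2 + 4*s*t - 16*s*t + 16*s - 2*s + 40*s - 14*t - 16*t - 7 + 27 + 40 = -18*s^3 + s^2*(18*t - 24) + s*(54 - 12*t) - 30*t + 60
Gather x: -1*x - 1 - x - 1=-2*x - 2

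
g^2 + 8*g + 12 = (g + 2)*(g + 6)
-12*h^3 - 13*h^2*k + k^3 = (-4*h + k)*(h + k)*(3*h + k)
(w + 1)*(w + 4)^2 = w^3 + 9*w^2 + 24*w + 16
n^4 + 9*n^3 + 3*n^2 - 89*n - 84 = (n - 3)*(n + 1)*(n + 4)*(n + 7)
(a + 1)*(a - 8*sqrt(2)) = a^2 - 8*sqrt(2)*a + a - 8*sqrt(2)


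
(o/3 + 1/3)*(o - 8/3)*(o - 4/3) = o^3/3 - o^2 - 4*o/27 + 32/27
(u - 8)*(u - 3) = u^2 - 11*u + 24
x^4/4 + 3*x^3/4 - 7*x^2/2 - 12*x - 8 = (x/4 + 1/2)*(x - 4)*(x + 1)*(x + 4)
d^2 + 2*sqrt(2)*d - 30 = (d - 3*sqrt(2))*(d + 5*sqrt(2))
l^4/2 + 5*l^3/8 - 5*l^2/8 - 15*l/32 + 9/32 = (l/2 + 1/2)*(l - 3/4)*(l - 1/2)*(l + 3/2)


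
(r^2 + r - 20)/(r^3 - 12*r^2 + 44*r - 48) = (r + 5)/(r^2 - 8*r + 12)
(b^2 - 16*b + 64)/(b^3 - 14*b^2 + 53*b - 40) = (b - 8)/(b^2 - 6*b + 5)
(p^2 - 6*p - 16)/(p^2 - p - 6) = (p - 8)/(p - 3)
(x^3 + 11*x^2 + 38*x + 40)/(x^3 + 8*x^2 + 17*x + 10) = (x + 4)/(x + 1)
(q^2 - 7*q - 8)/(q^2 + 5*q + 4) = (q - 8)/(q + 4)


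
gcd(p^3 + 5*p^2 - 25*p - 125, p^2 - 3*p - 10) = p - 5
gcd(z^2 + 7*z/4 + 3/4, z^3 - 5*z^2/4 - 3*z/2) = z + 3/4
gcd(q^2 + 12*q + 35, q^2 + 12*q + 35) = q^2 + 12*q + 35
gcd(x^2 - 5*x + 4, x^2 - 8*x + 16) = x - 4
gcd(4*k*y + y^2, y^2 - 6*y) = y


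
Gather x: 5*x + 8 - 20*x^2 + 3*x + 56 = -20*x^2 + 8*x + 64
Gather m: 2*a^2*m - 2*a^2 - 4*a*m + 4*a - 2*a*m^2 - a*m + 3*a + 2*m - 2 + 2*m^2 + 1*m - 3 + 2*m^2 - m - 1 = -2*a^2 + 7*a + m^2*(4 - 2*a) + m*(2*a^2 - 5*a + 2) - 6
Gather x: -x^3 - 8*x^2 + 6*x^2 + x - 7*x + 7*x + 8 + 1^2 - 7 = -x^3 - 2*x^2 + x + 2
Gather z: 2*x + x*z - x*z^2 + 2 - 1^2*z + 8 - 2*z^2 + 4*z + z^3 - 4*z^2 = 2*x + z^3 + z^2*(-x - 6) + z*(x + 3) + 10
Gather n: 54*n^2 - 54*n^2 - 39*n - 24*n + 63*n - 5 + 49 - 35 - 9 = 0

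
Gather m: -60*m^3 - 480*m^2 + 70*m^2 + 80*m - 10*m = -60*m^3 - 410*m^2 + 70*m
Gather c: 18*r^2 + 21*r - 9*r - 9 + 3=18*r^2 + 12*r - 6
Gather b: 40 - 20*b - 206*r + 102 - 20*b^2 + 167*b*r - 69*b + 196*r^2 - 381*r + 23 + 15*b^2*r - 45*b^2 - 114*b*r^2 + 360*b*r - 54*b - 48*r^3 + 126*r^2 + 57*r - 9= b^2*(15*r - 65) + b*(-114*r^2 + 527*r - 143) - 48*r^3 + 322*r^2 - 530*r + 156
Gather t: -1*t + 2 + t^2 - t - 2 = t^2 - 2*t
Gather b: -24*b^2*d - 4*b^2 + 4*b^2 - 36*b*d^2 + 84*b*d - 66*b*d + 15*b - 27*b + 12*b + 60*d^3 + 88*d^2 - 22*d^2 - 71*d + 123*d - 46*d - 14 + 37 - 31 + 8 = -24*b^2*d + b*(-36*d^2 + 18*d) + 60*d^3 + 66*d^2 + 6*d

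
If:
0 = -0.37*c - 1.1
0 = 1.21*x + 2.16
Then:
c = -2.97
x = -1.79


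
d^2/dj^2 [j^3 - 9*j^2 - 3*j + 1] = 6*j - 18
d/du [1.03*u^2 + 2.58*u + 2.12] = 2.06*u + 2.58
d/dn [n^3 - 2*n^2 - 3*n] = 3*n^2 - 4*n - 3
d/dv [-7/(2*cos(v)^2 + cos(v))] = -(7*sin(v)/cos(v)^2 + 28*tan(v))/(2*cos(v) + 1)^2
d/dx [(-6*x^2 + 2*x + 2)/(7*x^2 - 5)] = 2*(-7*x^2 + 16*x - 5)/(49*x^4 - 70*x^2 + 25)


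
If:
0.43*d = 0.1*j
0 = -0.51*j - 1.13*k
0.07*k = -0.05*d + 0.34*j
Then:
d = 0.00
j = 0.00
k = 0.00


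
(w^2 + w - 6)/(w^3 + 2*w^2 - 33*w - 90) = (w - 2)/(w^2 - w - 30)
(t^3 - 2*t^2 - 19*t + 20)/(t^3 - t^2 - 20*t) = (t - 1)/t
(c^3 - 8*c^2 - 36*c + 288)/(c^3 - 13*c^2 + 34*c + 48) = (c + 6)/(c + 1)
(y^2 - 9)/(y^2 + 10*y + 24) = (y^2 - 9)/(y^2 + 10*y + 24)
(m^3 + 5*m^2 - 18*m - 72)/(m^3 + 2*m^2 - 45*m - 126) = (m - 4)/(m - 7)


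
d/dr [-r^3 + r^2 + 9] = r*(2 - 3*r)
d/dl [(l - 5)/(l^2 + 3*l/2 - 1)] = 2*(-2*l^2 + 20*l + 13)/(4*l^4 + 12*l^3 + l^2 - 12*l + 4)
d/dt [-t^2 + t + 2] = 1 - 2*t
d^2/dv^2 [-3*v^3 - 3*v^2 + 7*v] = -18*v - 6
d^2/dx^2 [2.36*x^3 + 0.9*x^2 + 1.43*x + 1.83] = 14.16*x + 1.8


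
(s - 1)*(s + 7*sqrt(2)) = s^2 - s + 7*sqrt(2)*s - 7*sqrt(2)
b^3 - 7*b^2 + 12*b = b*(b - 4)*(b - 3)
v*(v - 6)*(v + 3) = v^3 - 3*v^2 - 18*v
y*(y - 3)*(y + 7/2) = y^3 + y^2/2 - 21*y/2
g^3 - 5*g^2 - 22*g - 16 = (g - 8)*(g + 1)*(g + 2)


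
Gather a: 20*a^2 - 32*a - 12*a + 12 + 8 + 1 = 20*a^2 - 44*a + 21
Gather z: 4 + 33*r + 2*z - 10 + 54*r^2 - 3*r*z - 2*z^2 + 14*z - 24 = 54*r^2 + 33*r - 2*z^2 + z*(16 - 3*r) - 30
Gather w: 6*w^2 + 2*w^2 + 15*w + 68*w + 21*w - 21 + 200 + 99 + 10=8*w^2 + 104*w + 288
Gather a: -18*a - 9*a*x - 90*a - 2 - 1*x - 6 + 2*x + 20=a*(-9*x - 108) + x + 12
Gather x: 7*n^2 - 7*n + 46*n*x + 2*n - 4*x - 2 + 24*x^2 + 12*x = 7*n^2 - 5*n + 24*x^2 + x*(46*n + 8) - 2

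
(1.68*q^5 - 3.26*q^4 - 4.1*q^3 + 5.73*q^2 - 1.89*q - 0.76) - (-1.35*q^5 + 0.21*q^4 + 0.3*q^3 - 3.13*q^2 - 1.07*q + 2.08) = 3.03*q^5 - 3.47*q^4 - 4.4*q^3 + 8.86*q^2 - 0.82*q - 2.84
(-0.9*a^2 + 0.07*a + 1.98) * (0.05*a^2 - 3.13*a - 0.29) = -0.045*a^4 + 2.8205*a^3 + 0.1409*a^2 - 6.2177*a - 0.5742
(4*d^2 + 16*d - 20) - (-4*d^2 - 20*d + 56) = 8*d^2 + 36*d - 76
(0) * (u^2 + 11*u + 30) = 0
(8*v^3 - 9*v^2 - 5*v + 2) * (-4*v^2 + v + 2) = -32*v^5 + 44*v^4 + 27*v^3 - 31*v^2 - 8*v + 4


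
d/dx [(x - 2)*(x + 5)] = 2*x + 3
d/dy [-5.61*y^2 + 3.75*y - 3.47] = 3.75 - 11.22*y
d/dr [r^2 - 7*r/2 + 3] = 2*r - 7/2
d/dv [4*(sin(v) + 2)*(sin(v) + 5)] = 4*(2*sin(v) + 7)*cos(v)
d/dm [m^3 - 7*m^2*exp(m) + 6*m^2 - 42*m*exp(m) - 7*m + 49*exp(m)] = -7*m^2*exp(m) + 3*m^2 - 56*m*exp(m) + 12*m + 7*exp(m) - 7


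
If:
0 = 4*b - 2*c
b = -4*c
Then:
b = 0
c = 0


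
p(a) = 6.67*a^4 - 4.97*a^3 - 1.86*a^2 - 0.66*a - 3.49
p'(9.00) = 18207.87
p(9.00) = 39978.65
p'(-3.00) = -844.05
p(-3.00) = 656.21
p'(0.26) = -2.17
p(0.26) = -3.84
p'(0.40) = -2.83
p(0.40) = -4.20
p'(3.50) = 947.58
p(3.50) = 759.24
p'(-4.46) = -2647.61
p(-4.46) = 3042.53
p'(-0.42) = -3.70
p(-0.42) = -2.97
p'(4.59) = 2248.16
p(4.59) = 2434.26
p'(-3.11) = -935.84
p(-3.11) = 754.05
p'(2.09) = 170.01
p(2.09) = 68.90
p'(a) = 26.68*a^3 - 14.91*a^2 - 3.72*a - 0.66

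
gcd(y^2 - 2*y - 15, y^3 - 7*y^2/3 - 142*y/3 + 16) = 1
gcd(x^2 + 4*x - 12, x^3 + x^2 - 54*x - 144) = x + 6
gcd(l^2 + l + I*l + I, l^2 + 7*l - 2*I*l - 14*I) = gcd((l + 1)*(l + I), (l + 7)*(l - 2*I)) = 1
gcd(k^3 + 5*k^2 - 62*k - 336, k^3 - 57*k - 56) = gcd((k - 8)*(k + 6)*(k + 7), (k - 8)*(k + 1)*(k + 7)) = k^2 - k - 56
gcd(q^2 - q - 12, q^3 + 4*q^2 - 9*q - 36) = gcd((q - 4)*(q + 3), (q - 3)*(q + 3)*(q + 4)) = q + 3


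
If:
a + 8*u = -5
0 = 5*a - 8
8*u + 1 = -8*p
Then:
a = 8/5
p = 7/10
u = -33/40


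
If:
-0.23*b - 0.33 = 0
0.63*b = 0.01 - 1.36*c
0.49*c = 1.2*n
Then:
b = -1.43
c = 0.67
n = 0.27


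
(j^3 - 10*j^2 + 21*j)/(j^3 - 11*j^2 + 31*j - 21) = j/(j - 1)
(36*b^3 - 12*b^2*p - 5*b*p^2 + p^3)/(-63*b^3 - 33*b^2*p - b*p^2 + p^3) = (12*b^2 - 8*b*p + p^2)/(-21*b^2 - 4*b*p + p^2)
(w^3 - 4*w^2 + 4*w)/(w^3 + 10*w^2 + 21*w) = (w^2 - 4*w + 4)/(w^2 + 10*w + 21)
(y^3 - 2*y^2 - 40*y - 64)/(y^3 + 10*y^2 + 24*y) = (y^2 - 6*y - 16)/(y*(y + 6))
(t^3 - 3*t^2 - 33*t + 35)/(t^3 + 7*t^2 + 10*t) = (t^2 - 8*t + 7)/(t*(t + 2))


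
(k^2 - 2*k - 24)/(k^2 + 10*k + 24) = (k - 6)/(k + 6)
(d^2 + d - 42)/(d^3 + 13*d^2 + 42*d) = (d - 6)/(d*(d + 6))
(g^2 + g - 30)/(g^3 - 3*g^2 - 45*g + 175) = (g + 6)/(g^2 + 2*g - 35)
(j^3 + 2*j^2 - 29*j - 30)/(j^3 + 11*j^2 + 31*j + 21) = (j^2 + j - 30)/(j^2 + 10*j + 21)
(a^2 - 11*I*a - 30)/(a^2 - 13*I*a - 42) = (a - 5*I)/(a - 7*I)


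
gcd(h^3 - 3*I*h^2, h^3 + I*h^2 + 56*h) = h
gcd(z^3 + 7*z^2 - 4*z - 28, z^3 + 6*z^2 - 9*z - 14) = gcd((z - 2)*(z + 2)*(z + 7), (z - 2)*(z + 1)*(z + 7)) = z^2 + 5*z - 14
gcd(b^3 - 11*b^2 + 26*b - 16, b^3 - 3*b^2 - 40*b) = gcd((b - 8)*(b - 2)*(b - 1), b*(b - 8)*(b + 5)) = b - 8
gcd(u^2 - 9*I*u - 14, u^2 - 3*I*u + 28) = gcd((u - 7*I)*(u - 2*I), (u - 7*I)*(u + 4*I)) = u - 7*I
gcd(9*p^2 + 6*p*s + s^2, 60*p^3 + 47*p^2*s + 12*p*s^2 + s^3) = 3*p + s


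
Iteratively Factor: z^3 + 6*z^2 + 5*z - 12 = (z + 4)*(z^2 + 2*z - 3) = (z + 3)*(z + 4)*(z - 1)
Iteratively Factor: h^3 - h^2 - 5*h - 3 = (h - 3)*(h^2 + 2*h + 1) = (h - 3)*(h + 1)*(h + 1)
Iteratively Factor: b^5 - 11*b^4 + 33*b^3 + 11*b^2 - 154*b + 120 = (b + 2)*(b^4 - 13*b^3 + 59*b^2 - 107*b + 60) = (b - 3)*(b + 2)*(b^3 - 10*b^2 + 29*b - 20) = (b - 5)*(b - 3)*(b + 2)*(b^2 - 5*b + 4) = (b - 5)*(b - 3)*(b - 1)*(b + 2)*(b - 4)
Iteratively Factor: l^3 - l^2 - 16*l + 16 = (l - 1)*(l^2 - 16) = (l - 1)*(l + 4)*(l - 4)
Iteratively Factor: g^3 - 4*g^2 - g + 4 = (g - 1)*(g^2 - 3*g - 4) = (g - 1)*(g + 1)*(g - 4)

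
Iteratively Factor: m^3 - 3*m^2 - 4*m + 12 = (m + 2)*(m^2 - 5*m + 6) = (m - 2)*(m + 2)*(m - 3)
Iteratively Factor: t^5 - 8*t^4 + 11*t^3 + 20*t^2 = (t - 5)*(t^4 - 3*t^3 - 4*t^2) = t*(t - 5)*(t^3 - 3*t^2 - 4*t) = t^2*(t - 5)*(t^2 - 3*t - 4) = t^2*(t - 5)*(t + 1)*(t - 4)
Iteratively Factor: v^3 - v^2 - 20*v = (v + 4)*(v^2 - 5*v) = (v - 5)*(v + 4)*(v)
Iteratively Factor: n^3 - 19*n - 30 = (n + 3)*(n^2 - 3*n - 10) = (n - 5)*(n + 3)*(n + 2)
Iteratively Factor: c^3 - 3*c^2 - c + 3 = (c + 1)*(c^2 - 4*c + 3) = (c - 3)*(c + 1)*(c - 1)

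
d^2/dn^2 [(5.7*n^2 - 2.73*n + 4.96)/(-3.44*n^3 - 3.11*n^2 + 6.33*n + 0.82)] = (-134.90304*n^6 + 193.834368*n^5 - 1273.80792*n^4 - 1126.846426*n^3 + 365.380824*n^2 + 543.689556*n - 458.787508)/(40.707584*n^9 + 110.407488*n^8 - 124.903992*n^7 - 405.355657*n^6 + 177.201741*n^5 + 457.183455*n^4 - 149.840373*n^3 - 92.296002*n^2 - 12.768876*n - 0.551368)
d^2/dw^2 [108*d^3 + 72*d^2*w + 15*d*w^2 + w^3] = 30*d + 6*w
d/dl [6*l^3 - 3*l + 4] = 18*l^2 - 3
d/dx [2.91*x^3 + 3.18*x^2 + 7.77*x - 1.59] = 8.73*x^2 + 6.36*x + 7.77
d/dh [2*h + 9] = 2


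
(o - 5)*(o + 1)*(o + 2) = o^3 - 2*o^2 - 13*o - 10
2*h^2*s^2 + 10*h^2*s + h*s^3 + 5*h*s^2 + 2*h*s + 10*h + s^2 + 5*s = (2*h + s)*(s + 5)*(h*s + 1)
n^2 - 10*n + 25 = (n - 5)^2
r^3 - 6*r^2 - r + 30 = (r - 5)*(r - 3)*(r + 2)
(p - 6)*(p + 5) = p^2 - p - 30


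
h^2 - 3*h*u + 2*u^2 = (h - 2*u)*(h - u)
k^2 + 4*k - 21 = (k - 3)*(k + 7)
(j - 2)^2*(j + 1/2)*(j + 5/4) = j^4 - 9*j^3/4 - 19*j^2/8 + 9*j/2 + 5/2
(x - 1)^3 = x^3 - 3*x^2 + 3*x - 1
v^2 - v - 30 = (v - 6)*(v + 5)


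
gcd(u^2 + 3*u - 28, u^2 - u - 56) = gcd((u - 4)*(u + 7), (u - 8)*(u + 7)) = u + 7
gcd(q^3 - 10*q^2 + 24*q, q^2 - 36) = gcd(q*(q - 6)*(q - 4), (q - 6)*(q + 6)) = q - 6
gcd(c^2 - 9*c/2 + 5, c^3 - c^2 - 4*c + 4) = c - 2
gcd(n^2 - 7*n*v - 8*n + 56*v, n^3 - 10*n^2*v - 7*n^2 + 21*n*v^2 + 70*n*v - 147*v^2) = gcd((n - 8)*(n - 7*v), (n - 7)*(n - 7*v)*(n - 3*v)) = -n + 7*v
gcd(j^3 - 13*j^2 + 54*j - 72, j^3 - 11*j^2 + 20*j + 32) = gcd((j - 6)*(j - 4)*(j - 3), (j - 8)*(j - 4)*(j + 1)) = j - 4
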